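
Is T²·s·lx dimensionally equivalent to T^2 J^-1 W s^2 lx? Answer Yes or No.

Left side:
  T = Wb/m² (flux density = flux per area),
      = kg·s⁻²·A⁻¹.
  So T² = kg²·s⁻⁴·A⁻².
  lx = lm/m² (illuminance = luminous flux per area),
      = m⁻²·cd.
  Combining: T²·s·lx = (kg²·s⁻⁴·A⁻²) · s · (m⁻²·cd) = kg²·m⁻²·s⁻³·A⁻²·cd.
Right side:
  T = kg·s⁻²·A⁻¹.
  So T² = kg²·s⁻⁴·A⁻².
  J = kg·m²·s⁻².
  So J⁻¹ = kg⁻¹·m⁻²·s².
  W = kg·m²·s⁻³.
  lx = m⁻²·cd.
  Combining: T²·J⁻¹·W·s²·lx = (kg²·s⁻⁴·A⁻²) · (kg⁻¹·m⁻²·s²) · (kg·m²·s⁻³) · s² · (m⁻²·cd) = kg²·m⁻²·s⁻³·A⁻²·cd.
Both reduce to kg²·m⁻²·s⁻³·A⁻²·cd.

Yes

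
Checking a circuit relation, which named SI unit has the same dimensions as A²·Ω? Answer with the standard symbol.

Ω = kg·m²·s⁻³·A⁻².
Combining: A²·Ω = A² · (kg·m²·s⁻³·A⁻²) = kg·m²·s⁻³.
kg·m²·s⁻³ is the base-SI form of the watt.

W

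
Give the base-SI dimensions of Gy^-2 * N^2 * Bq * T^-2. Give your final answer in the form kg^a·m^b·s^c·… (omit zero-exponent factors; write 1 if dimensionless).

Gy = m²·s⁻².
So Gy⁻² = m⁻⁴·s⁴.
N = kg·m·s⁻².
So N² = kg²·m²·s⁻⁴.
Bq = s⁻¹.
T = kg·s⁻²·A⁻¹.
So T⁻² = kg⁻²·s⁴·A².
Combining: Gy⁻²·N²·Bq·T⁻² = (m⁻⁴·s⁴) · (kg²·m²·s⁻⁴) · s⁻¹ · (kg⁻²·s⁴·A²) = m⁻²·s³·A².

m⁻²·s³·A²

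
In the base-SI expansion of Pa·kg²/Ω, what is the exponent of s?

1

Pa = kg·m⁻¹·s⁻².
Ω = kg·m²·s⁻³·A⁻².
So Ω⁻¹ = kg⁻¹·m⁻²·s³·A².
Combining: Pa·Ω⁻¹·kg² = (kg·m⁻¹·s⁻²) · (kg⁻¹·m⁻²·s³·A²) · kg² = kg²·m⁻³·s·A².
The exponent of s is 1.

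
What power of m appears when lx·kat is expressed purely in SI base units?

-2

lx = lm/m² (illuminance = luminous flux per area),
    = m⁻²·cd.
kat = mol/s = s⁻¹·mol (catalytic activity).
Combining: lx·kat = (m⁻²·cd) · (s⁻¹·mol) = m⁻²·s⁻¹·mol·cd.
The exponent of m is -2.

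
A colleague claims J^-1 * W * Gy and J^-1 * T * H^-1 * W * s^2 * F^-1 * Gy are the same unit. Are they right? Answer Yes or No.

No

Left side:
  J = N·m (work = force × distance),
      = kg·m²·s⁻².
  So J⁻¹ = kg⁻¹·m⁻²·s².
  W = J/s (power = energy per time),
      = kg·m²·s⁻³.
  Gy = J/kg (absorbed dose = energy per mass),
      = m²·s⁻².
  Combining: J⁻¹·W·Gy = (kg⁻¹·m⁻²·s²) · (kg·m²·s⁻³) · (m²·s⁻²) = m²·s⁻³.
Right side:
  J = N·m (work = force × distance),
      = kg·m²·s⁻².
  So J⁻¹ = kg⁻¹·m⁻²·s².
  T = Wb/m² (flux density = flux per area),
      = kg·s⁻²·A⁻¹.
  H = Wb/A (inductance = flux per current),
      = kg·m²·s⁻²·A⁻².
  So H⁻¹ = kg⁻¹·m⁻²·s²·A².
  W = J/s (power = energy per time),
      = kg·m²·s⁻³.
  F = C/V (capacitance = charge per voltage),
      = A·s/(kg·m²·s⁻³·A⁻¹) (substituting C and V),
      = kg⁻¹·m⁻²·s⁴·A².
  So F⁻¹ = kg·m²·s⁻⁴·A⁻².
  Gy = J/kg (absorbed dose = energy per mass),
      = m²·s⁻².
  Combining: J⁻¹·T·H⁻¹·W·s²·F⁻¹·Gy = (kg⁻¹·m⁻²·s²) · (kg·s⁻²·A⁻¹) · (kg⁻¹·m⁻²·s²·A²) · (kg·m²·s⁻³) · s² · (kg·m²·s⁻⁴·A⁻²) · (m²·s⁻²) = kg·m²·s⁻⁵·A⁻¹.
Left is m²·s⁻³; right is kg·m²·s⁻⁵·A⁻¹ — different.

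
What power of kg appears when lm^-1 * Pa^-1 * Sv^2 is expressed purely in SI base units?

-1

lm = cd.
So lm⁻¹ = cd⁻¹.
Pa = kg·m⁻¹·s⁻².
So Pa⁻¹ = kg⁻¹·m·s².
Sv = m²·s⁻².
So Sv² = m⁴·s⁻⁴.
Combining: lm⁻¹·Pa⁻¹·Sv² = cd⁻¹ · (kg⁻¹·m·s²) · (m⁴·s⁻⁴) = kg⁻¹·m⁵·s⁻²·cd⁻¹.
The exponent of kg is -1.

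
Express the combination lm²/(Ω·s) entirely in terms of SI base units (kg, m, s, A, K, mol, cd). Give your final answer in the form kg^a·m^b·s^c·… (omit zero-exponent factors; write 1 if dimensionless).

Ω = kg·m²·s⁻³·A⁻².
So Ω⁻¹ = kg⁻¹·m⁻²·s³·A².
lm = cd.
So lm² = cd².
Combining: Ω⁻¹·lm²·s⁻¹ = (kg⁻¹·m⁻²·s³·A²) · cd² · s⁻¹ = kg⁻¹·m⁻²·s²·A²·cd².

kg⁻¹·m⁻²·s²·A²·cd²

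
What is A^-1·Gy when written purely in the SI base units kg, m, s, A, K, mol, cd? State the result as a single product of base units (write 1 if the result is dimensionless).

m²·s⁻²·A⁻¹

Gy = J/kg (absorbed dose = energy per mass),
    = m²·s⁻².
Combining: A⁻¹·Gy = A⁻¹ · (m²·s⁻²) = m²·s⁻²·A⁻¹.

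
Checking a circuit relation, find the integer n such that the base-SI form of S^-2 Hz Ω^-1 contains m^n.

2

S = kg⁻¹·m⁻²·s³·A².
So S⁻² = kg²·m⁴·s⁻⁶·A⁻⁴.
Hz = s⁻¹.
Ω = kg·m²·s⁻³·A⁻².
So Ω⁻¹ = kg⁻¹·m⁻²·s³·A².
Combining: S⁻²·Hz·Ω⁻¹ = (kg²·m⁴·s⁻⁶·A⁻⁴) · s⁻¹ · (kg⁻¹·m⁻²·s³·A²) = kg·m²·s⁻⁴·A⁻².
The exponent of m is 2.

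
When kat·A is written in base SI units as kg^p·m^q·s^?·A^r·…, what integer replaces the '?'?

kat = mol/s = s⁻¹·mol (catalytic activity).
Combining: kat·A = (s⁻¹·mol) · A = s⁻¹·A·mol.
The exponent of s is -1.

-1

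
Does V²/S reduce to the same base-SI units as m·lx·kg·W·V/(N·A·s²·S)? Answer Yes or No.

Left side:
  S = 1/Ω (conductance is reciprocal resistance),
      = kg⁻¹·m⁻²·s³·A².
  So S⁻¹ = kg·m²·s⁻³·A⁻².
  V = W/A (potential = power per current),
      = kg·m²·s⁻³·A⁻¹.
  So V² = kg²·m⁴·s⁻⁶·A⁻².
  Combining: S⁻¹·V² = (kg·m²·s⁻³·A⁻²) · (kg²·m⁴·s⁻⁶·A⁻²) = kg³·m⁶·s⁻⁹·A⁻⁴.
Right side:
  N = kg·m/s² = kg·m·s⁻² (force = mass × acceleration).
  So N⁻¹ = kg⁻¹·m⁻¹·s².
  lx = lm/m² (illuminance = luminous flux per area),
      = m⁻²·cd.
  W = J/s (power = energy per time),
      = kg·m²·s⁻³.
  S = 1/Ω (conductance is reciprocal resistance),
      = kg⁻¹·m⁻²·s³·A².
  So S⁻¹ = kg·m²·s⁻³·A⁻².
  V = W/A (potential = power per current),
      = kg·m²·s⁻³·A⁻¹.
  Combining: N⁻¹·m·lx·A⁻¹·kg·W·s⁻²·S⁻¹·V = (kg⁻¹·m⁻¹·s²) · m · (m⁻²·cd) · A⁻¹ · kg · (kg·m²·s⁻³) · s⁻² · (kg·m²·s⁻³·A⁻²) · (kg·m²·s⁻³·A⁻¹) = kg³·m⁴·s⁻⁹·A⁻⁴·cd.
Left is kg³·m⁶·s⁻⁹·A⁻⁴; right is kg³·m⁴·s⁻⁹·A⁻⁴·cd — different.

No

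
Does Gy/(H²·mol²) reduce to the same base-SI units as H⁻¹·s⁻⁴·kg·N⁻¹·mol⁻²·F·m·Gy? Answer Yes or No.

Left side:
  Gy = J/kg (absorbed dose = energy per mass),
      = m²·s⁻².
  H = Wb/A (inductance = flux per current),
      = kg·m²·s⁻²·A⁻².
  So H⁻² = kg⁻²·m⁻⁴·s⁴·A⁴.
  Combining: Gy·H⁻²·mol⁻² = (m²·s⁻²) · (kg⁻²·m⁻⁴·s⁴·A⁴) · mol⁻² = kg⁻²·m⁻²·s²·A⁴·mol⁻².
Right side:
  H = Wb/A (inductance = flux per current),
      = kg·m²·s⁻²·A⁻².
  So H⁻¹ = kg⁻¹·m⁻²·s²·A².
  N = kg·m/s² = kg·m·s⁻² (force = mass × acceleration).
  So N⁻¹ = kg⁻¹·m⁻¹·s².
  F = C/V (capacitance = charge per voltage),
      = A·s/(kg·m²·s⁻³·A⁻¹) (substituting C and V),
      = kg⁻¹·m⁻²·s⁴·A².
  Gy = J/kg (absorbed dose = energy per mass),
      = m²·s⁻².
  Combining: H⁻¹·s⁻⁴·kg·N⁻¹·mol⁻²·F·m·Gy = (kg⁻¹·m⁻²·s²·A²) · s⁻⁴ · kg · (kg⁻¹·m⁻¹·s²) · mol⁻² · (kg⁻¹·m⁻²·s⁴·A²) · m · (m²·s⁻²) = kg⁻²·m⁻²·s²·A⁴·mol⁻².
Both reduce to kg⁻²·m⁻²·s²·A⁴·mol⁻².

Yes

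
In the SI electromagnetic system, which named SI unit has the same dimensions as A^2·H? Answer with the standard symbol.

J

H = Wb/A (inductance = flux per current),
    = kg·m²·s⁻²·A⁻².
Combining: A²·H = A² · (kg·m²·s⁻²·A⁻²) = kg·m²·s⁻².
kg·m²·s⁻² is the base-SI form of the joule.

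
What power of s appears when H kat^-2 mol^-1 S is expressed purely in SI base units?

H = kg·m²·s⁻²·A⁻².
kat = s⁻¹·mol.
So kat⁻² = s²·mol⁻².
S = kg⁻¹·m⁻²·s³·A².
Combining: H·kat⁻²·mol⁻¹·S = (kg·m²·s⁻²·A⁻²) · (s²·mol⁻²) · mol⁻¹ · (kg⁻¹·m⁻²·s³·A²) = s³·mol⁻³.
The exponent of s is 3.

3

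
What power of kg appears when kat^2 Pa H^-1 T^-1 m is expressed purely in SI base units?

-1

kat = mol/s = s⁻¹·mol (catalytic activity).
So kat² = s⁻²·mol².
Pa = N/m² (pressure = force per area),
    = kg·m⁻¹·s⁻².
H = Wb/A (inductance = flux per current),
    = kg·m²·s⁻²·A⁻².
So H⁻¹ = kg⁻¹·m⁻²·s²·A².
T = Wb/m² (flux density = flux per area),
    = kg·s⁻²·A⁻¹.
So T⁻¹ = kg⁻¹·s²·A.
Combining: kat²·Pa·H⁻¹·T⁻¹·m = (s⁻²·mol²) · (kg·m⁻¹·s⁻²) · (kg⁻¹·m⁻²·s²·A²) · (kg⁻¹·s²·A) · m = kg⁻¹·m⁻²·A³·mol².
The exponent of kg is -1.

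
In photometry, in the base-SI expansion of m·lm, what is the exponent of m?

1

lm = cd·sr = cd (luminous flux; sr is dimensionless).
Combining: m·lm = m · cd = m·cd.
The exponent of m is 1.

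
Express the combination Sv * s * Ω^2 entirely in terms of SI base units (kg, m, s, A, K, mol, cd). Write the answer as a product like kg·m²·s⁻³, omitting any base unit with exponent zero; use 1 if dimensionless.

kg²·m⁶·s⁻⁷·A⁻⁴

Sv = J/kg (equivalent dose = energy per mass),
    = m²·s⁻².
Ω = V/A (resistance = voltage per current),
    = kg·m²·s⁻³·A⁻².
So Ω² = kg²·m⁴·s⁻⁶·A⁻⁴.
Combining: Sv·s·Ω² = (m²·s⁻²) · s · (kg²·m⁴·s⁻⁶·A⁻⁴) = kg²·m⁶·s⁻⁷·A⁻⁴.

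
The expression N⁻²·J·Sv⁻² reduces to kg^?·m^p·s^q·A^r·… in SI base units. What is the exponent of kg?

-1

N = kg·m/s² = kg·m·s⁻² (force = mass × acceleration).
So N⁻² = kg⁻²·m⁻²·s⁴.
J = N·m (work = force × distance),
    = kg·m²·s⁻².
Sv = J/kg (equivalent dose = energy per mass),
    = m²·s⁻².
So Sv⁻² = m⁻⁴·s⁴.
Combining: N⁻²·J·Sv⁻² = (kg⁻²·m⁻²·s⁴) · (kg·m²·s⁻²) · (m⁻⁴·s⁴) = kg⁻¹·m⁻⁴·s⁶.
The exponent of kg is -1.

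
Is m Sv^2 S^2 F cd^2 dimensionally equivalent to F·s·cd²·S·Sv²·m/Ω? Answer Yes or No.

No

Left side:
  Sv = J/kg (equivalent dose = energy per mass),
      = m²·s⁻².
  So Sv² = m⁴·s⁻⁴.
  S = 1/Ω (conductance is reciprocal resistance),
      = kg⁻¹·m⁻²·s³·A².
  So S² = kg⁻²·m⁻⁴·s⁶·A⁴.
  F = C/V (capacitance = charge per voltage),
      = A·s/(kg·m²·s⁻³·A⁻¹) (substituting C and V),
      = kg⁻¹·m⁻²·s⁴·A².
  Combining: m·Sv²·S²·F·cd² = m · (m⁴·s⁻⁴) · (kg⁻²·m⁻⁴·s⁶·A⁴) · (kg⁻¹·m⁻²·s⁴·A²) · cd² = kg⁻³·m⁻¹·s⁶·A⁶·cd².
Right side:
  F = C/V (capacitance = charge per voltage),
      = A·s/(kg·m²·s⁻³·A⁻¹) (substituting C and V),
      = kg⁻¹·m⁻²·s⁴·A².
  Ω = V/A (resistance = voltage per current),
      = kg·m²·s⁻³·A⁻².
  So Ω⁻¹ = kg⁻¹·m⁻²·s³·A².
  S = 1/Ω (conductance is reciprocal resistance),
      = kg⁻¹·m⁻²·s³·A².
  Sv = J/kg (equivalent dose = energy per mass),
      = m²·s⁻².
  So Sv² = m⁴·s⁻⁴.
  Combining: F·s·Ω⁻¹·cd²·S·Sv²·m = (kg⁻¹·m⁻²·s⁴·A²) · s · (kg⁻¹·m⁻²·s³·A²) · cd² · (kg⁻¹·m⁻²·s³·A²) · (m⁴·s⁻⁴) · m = kg⁻³·m⁻¹·s⁷·A⁶·cd².
Left is kg⁻³·m⁻¹·s⁶·A⁶·cd²; right is kg⁻³·m⁻¹·s⁷·A⁶·cd² — different.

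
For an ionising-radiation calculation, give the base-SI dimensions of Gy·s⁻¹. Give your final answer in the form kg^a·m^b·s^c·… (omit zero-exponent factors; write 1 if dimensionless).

Gy = m²·s⁻².
Combining: Gy·s⁻¹ = (m²·s⁻²) · s⁻¹ = m²·s⁻³.

m²·s⁻³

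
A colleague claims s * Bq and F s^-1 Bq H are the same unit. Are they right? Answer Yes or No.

Left side:
  Bq = 1/s = s⁻¹ (activity is decays per second).
  Combining: s·Bq = s · s⁻¹ = 1.
Right side:
  F = C/V (capacitance = charge per voltage),
      = A·s/(kg·m²·s⁻³·A⁻¹) (substituting C and V),
      = kg⁻¹·m⁻²·s⁴·A².
  Bq = 1/s = s⁻¹ (activity is decays per second).
  H = Wb/A (inductance = flux per current),
      = kg·m²·s⁻²·A⁻².
  Combining: F·s⁻¹·Bq·H = (kg⁻¹·m⁻²·s⁴·A²) · s⁻¹ · s⁻¹ · (kg·m²·s⁻²·A⁻²) = 1.
Both reduce to 1.

Yes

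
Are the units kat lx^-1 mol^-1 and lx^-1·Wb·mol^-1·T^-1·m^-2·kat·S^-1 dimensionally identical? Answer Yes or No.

Left side:
  kat = mol/s = s⁻¹·mol (catalytic activity).
  lx = lm/m² (illuminance = luminous flux per area),
      = m⁻²·cd.
  So lx⁻¹ = m²·cd⁻¹.
  Combining: kat·lx⁻¹·mol⁻¹ = (s⁻¹·mol) · (m²·cd⁻¹) · mol⁻¹ = m²·s⁻¹·cd⁻¹.
Right side:
  lx = m⁻²·cd.
  So lx⁻¹ = m²·cd⁻¹.
  Wb = kg·m²·s⁻²·A⁻¹.
  T = kg·s⁻²·A⁻¹.
  So T⁻¹ = kg⁻¹·s²·A.
  kat = s⁻¹·mol.
  S = kg⁻¹·m⁻²·s³·A².
  So S⁻¹ = kg·m²·s⁻³·A⁻².
  Combining: lx⁻¹·Wb·mol⁻¹·T⁻¹·m⁻²·kat·S⁻¹ = (m²·cd⁻¹) · (kg·m²·s⁻²·A⁻¹) · mol⁻¹ · (kg⁻¹·s²·A) · m⁻² · (s⁻¹·mol) · (kg·m²·s⁻³·A⁻²) = kg·m⁴·s⁻⁴·A⁻²·cd⁻¹.
Left is m²·s⁻¹·cd⁻¹; right is kg·m⁴·s⁻⁴·A⁻²·cd⁻¹ — different.

No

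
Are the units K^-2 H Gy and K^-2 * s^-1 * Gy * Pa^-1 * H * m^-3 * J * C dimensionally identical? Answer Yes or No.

Left side:
  H = kg·m²·s⁻²·A⁻².
  Gy = m²·s⁻².
  Combining: K⁻²·H·Gy = K⁻² · (kg·m²·s⁻²·A⁻²) · (m²·s⁻²) = kg·m⁴·s⁻⁴·A⁻²·K⁻².
Right side:
  Gy = m²·s⁻².
  Pa = kg·m⁻¹·s⁻².
  So Pa⁻¹ = kg⁻¹·m·s².
  H = kg·m²·s⁻²·A⁻².
  J = kg·m²·s⁻².
  C = s·A.
  Combining: K⁻²·s⁻¹·Gy·Pa⁻¹·H·m⁻³·J·C = K⁻² · s⁻¹ · (m²·s⁻²) · (kg⁻¹·m·s²) · (kg·m²·s⁻²·A⁻²) · m⁻³ · (kg·m²·s⁻²) · (s·A) = kg·m⁴·s⁻⁴·A⁻¹·K⁻².
Left is kg·m⁴·s⁻⁴·A⁻²·K⁻²; right is kg·m⁴·s⁻⁴·A⁻¹·K⁻² — different.

No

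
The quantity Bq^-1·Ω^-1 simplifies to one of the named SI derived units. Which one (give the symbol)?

Bq = 1/s = s⁻¹ (activity is decays per second).
So Bq⁻¹ = s.
Ω = V/A (resistance = voltage per current),
    = kg·m²·s⁻³·A⁻².
So Ω⁻¹ = kg⁻¹·m⁻²·s³·A².
Combining: Bq⁻¹·Ω⁻¹ = s · (kg⁻¹·m⁻²·s³·A²) = kg⁻¹·m⁻²·s⁴·A².
kg⁻¹·m⁻²·s⁴·A² is the base-SI form of the farad.

F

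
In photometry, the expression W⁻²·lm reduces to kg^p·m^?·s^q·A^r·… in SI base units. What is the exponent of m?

W = kg·m²·s⁻³.
So W⁻² = kg⁻²·m⁻⁴·s⁶.
lm = cd.
Combining: W⁻²·lm = (kg⁻²·m⁻⁴·s⁶) · cd = kg⁻²·m⁻⁴·s⁶·cd.
The exponent of m is -4.

-4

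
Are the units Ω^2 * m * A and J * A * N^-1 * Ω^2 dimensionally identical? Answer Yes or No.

Yes

Left side:
  Ω = V/A (resistance = voltage per current),
      = kg·m²·s⁻³·A⁻².
  So Ω² = kg²·m⁴·s⁻⁶·A⁻⁴.
  Combining: Ω²·m·A = (kg²·m⁴·s⁻⁶·A⁻⁴) · m · A = kg²·m⁵·s⁻⁶·A⁻³.
Right side:
  J = N·m (work = force × distance),
      = kg·m²·s⁻².
  N = kg·m/s² = kg·m·s⁻² (force = mass × acceleration).
  So N⁻¹ = kg⁻¹·m⁻¹·s².
  Ω = V/A (resistance = voltage per current),
      = kg·m²·s⁻³·A⁻².
  So Ω² = kg²·m⁴·s⁻⁶·A⁻⁴.
  Combining: J·A·N⁻¹·Ω² = (kg·m²·s⁻²) · A · (kg⁻¹·m⁻¹·s²) · (kg²·m⁴·s⁻⁶·A⁻⁴) = kg²·m⁵·s⁻⁶·A⁻³.
Both reduce to kg²·m⁵·s⁻⁶·A⁻³.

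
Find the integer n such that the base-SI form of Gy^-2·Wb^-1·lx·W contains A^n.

Gy = m²·s⁻².
So Gy⁻² = m⁻⁴·s⁴.
Wb = kg·m²·s⁻²·A⁻¹.
So Wb⁻¹ = kg⁻¹·m⁻²·s²·A.
lx = m⁻²·cd.
W = kg·m²·s⁻³.
Combining: Gy⁻²·Wb⁻¹·lx·W = (m⁻⁴·s⁴) · (kg⁻¹·m⁻²·s²·A) · (m⁻²·cd) · (kg·m²·s⁻³) = m⁻⁶·s³·A·cd.
The exponent of A is 1.

1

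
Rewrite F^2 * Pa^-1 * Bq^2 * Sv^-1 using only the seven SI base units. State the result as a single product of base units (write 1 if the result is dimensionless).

F = kg⁻¹·m⁻²·s⁴·A².
So F² = kg⁻²·m⁻⁴·s⁸·A⁴.
Pa = kg·m⁻¹·s⁻².
So Pa⁻¹ = kg⁻¹·m·s².
Bq = s⁻¹.
So Bq² = s⁻².
Sv = m²·s⁻².
So Sv⁻¹ = m⁻²·s².
Combining: F²·Pa⁻¹·Bq²·Sv⁻¹ = (kg⁻²·m⁻⁴·s⁸·A⁴) · (kg⁻¹·m·s²) · s⁻² · (m⁻²·s²) = kg⁻³·m⁻⁵·s¹⁰·A⁴.

kg⁻³·m⁻⁵·s¹⁰·A⁴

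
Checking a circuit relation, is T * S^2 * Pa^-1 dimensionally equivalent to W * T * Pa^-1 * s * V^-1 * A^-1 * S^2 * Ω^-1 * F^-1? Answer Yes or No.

Yes

Left side:
  T = kg·s⁻²·A⁻¹.
  S = kg⁻¹·m⁻²·s³·A².
  So S² = kg⁻²·m⁻⁴·s⁶·A⁴.
  Pa = kg·m⁻¹·s⁻².
  So Pa⁻¹ = kg⁻¹·m·s².
  Combining: T·S²·Pa⁻¹ = (kg·s⁻²·A⁻¹) · (kg⁻²·m⁻⁴·s⁶·A⁴) · (kg⁻¹·m·s²) = kg⁻²·m⁻³·s⁶·A³.
Right side:
  W = J/s (power = energy per time),
      = kg·m²·s⁻³.
  T = Wb/m² (flux density = flux per area),
      = kg·s⁻²·A⁻¹.
  Pa = N/m² (pressure = force per area),
      = kg·m⁻¹·s⁻².
  So Pa⁻¹ = kg⁻¹·m·s².
  V = W/A (potential = power per current),
      = kg·m²·s⁻³·A⁻¹.
  So V⁻¹ = kg⁻¹·m⁻²·s³·A.
  S = 1/Ω (conductance is reciprocal resistance),
      = kg⁻¹·m⁻²·s³·A².
  So S² = kg⁻²·m⁻⁴·s⁶·A⁴.
  Ω = V/A (resistance = voltage per current),
      = kg·m²·s⁻³·A⁻².
  So Ω⁻¹ = kg⁻¹·m⁻²·s³·A².
  F = C/V (capacitance = charge per voltage),
      = A·s/(kg·m²·s⁻³·A⁻¹) (substituting C and V),
      = kg⁻¹·m⁻²·s⁴·A².
  So F⁻¹ = kg·m²·s⁻⁴·A⁻².
  Combining: W·T·Pa⁻¹·s·V⁻¹·A⁻¹·S²·Ω⁻¹·F⁻¹ = (kg·m²·s⁻³) · (kg·s⁻²·A⁻¹) · (kg⁻¹·m·s²) · s · (kg⁻¹·m⁻²·s³·A) · A⁻¹ · (kg⁻²·m⁻⁴·s⁶·A⁴) · (kg⁻¹·m⁻²·s³·A²) · (kg·m²·s⁻⁴·A⁻²) = kg⁻²·m⁻³·s⁶·A³.
Both reduce to kg⁻²·m⁻³·s⁶·A³.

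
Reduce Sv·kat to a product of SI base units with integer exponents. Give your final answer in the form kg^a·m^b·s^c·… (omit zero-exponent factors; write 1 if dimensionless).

m²·s⁻³·mol

Sv = m²·s⁻².
kat = s⁻¹·mol.
Combining: Sv·kat = (m²·s⁻²) · (s⁻¹·mol) = m²·s⁻³·mol.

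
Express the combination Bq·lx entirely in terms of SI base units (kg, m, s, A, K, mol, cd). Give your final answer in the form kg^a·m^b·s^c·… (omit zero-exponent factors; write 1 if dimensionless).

Bq = 1/s = s⁻¹ (activity is decays per second).
lx = lm/m² (illuminance = luminous flux per area),
    = m⁻²·cd.
Combining: Bq·lx = s⁻¹ · (m⁻²·cd) = m⁻²·s⁻¹·cd.

m⁻²·s⁻¹·cd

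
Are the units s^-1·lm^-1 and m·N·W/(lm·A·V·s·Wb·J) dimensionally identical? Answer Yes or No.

Left side:
  lm = cd.
  So lm⁻¹ = cd⁻¹.
  Combining: s⁻¹·lm⁻¹ = s⁻¹ · cd⁻¹ = s⁻¹·cd⁻¹.
Right side:
  lm = cd.
  So lm⁻¹ = cd⁻¹.
  V = kg·m²·s⁻³·A⁻¹.
  So V⁻¹ = kg⁻¹·m⁻²·s³·A.
  N = kg·m·s⁻².
  W = kg·m²·s⁻³.
  Wb = kg·m²·s⁻²·A⁻¹.
  So Wb⁻¹ = kg⁻¹·m⁻²·s²·A.
  J = kg·m²·s⁻².
  So J⁻¹ = kg⁻¹·m⁻²·s².
  Combining: m·lm⁻¹·A⁻¹·V⁻¹·N·W·s⁻¹·Wb⁻¹·J⁻¹ = m · cd⁻¹ · A⁻¹ · (kg⁻¹·m⁻²·s³·A) · (kg·m·s⁻²) · (kg·m²·s⁻³) · s⁻¹ · (kg⁻¹·m⁻²·s²·A) · (kg⁻¹·m⁻²·s²) = kg⁻¹·m⁻²·s·A·cd⁻¹.
Left is s⁻¹·cd⁻¹; right is kg⁻¹·m⁻²·s·A·cd⁻¹ — different.

No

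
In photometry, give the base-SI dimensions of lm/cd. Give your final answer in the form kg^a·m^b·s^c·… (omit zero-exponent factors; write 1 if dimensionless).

1

lm = cd·sr = cd (luminous flux; sr is dimensionless).
Combining: lm·cd⁻¹ = cd · cd⁻¹ = 1.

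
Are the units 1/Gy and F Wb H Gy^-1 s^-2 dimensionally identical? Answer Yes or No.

Left side:
  Gy = J/kg (absorbed dose = energy per mass),
      = m²·s⁻².
  So Gy⁻¹ = m⁻²·s².
Right side:
  F = C/V (capacitance = charge per voltage),
      = A·s/(kg·m²·s⁻³·A⁻¹) (substituting C and V),
      = kg⁻¹·m⁻²·s⁴·A².
  Wb = V·s (flux: a volt is a weber per second),
      = kg·m²·s⁻²·A⁻¹.
  H = Wb/A (inductance = flux per current),
      = kg·m²·s⁻²·A⁻².
  Gy = J/kg (absorbed dose = energy per mass),
      = m²·s⁻².
  So Gy⁻¹ = m⁻²·s².
  Combining: F·Wb·H·Gy⁻¹·s⁻² = (kg⁻¹·m⁻²·s⁴·A²) · (kg·m²·s⁻²·A⁻¹) · (kg·m²·s⁻²·A⁻²) · (m⁻²·s²) · s⁻² = kg·A⁻¹.
Left is m⁻²·s²; right is kg·A⁻¹ — different.

No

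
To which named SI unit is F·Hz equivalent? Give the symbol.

S

F = kg⁻¹·m⁻²·s⁴·A².
Hz = s⁻¹.
Combining: F·Hz = (kg⁻¹·m⁻²·s⁴·A²) · s⁻¹ = kg⁻¹·m⁻²·s³·A².
kg⁻¹·m⁻²·s³·A² is the base-SI form of the siemens.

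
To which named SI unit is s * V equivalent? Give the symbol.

V = W/A (potential = power per current),
    = kg·m²·s⁻³·A⁻¹.
Combining: s·V = s · (kg·m²·s⁻³·A⁻¹) = kg·m²·s⁻²·A⁻¹.
kg·m²·s⁻²·A⁻¹ is the base-SI form of the weber.

Wb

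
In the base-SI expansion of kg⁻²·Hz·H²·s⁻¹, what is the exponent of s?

-6

Hz = 1/s = s⁻¹ (frequency is cycles per second).
H = Wb/A (inductance = flux per current),
    = kg·m²·s⁻²·A⁻².
So H² = kg²·m⁴·s⁻⁴·A⁻⁴.
Combining: kg⁻²·Hz·H²·s⁻¹ = kg⁻² · s⁻¹ · (kg²·m⁴·s⁻⁴·A⁻⁴) · s⁻¹ = m⁴·s⁻⁶·A⁻⁴.
The exponent of s is -6.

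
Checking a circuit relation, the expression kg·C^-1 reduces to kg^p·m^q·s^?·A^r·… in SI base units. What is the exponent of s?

C = A·s = s·A (charge = current × time).
So C⁻¹ = s⁻¹·A⁻¹.
Combining: kg·C⁻¹ = kg · (s⁻¹·A⁻¹) = kg·s⁻¹·A⁻¹.
The exponent of s is -1.

-1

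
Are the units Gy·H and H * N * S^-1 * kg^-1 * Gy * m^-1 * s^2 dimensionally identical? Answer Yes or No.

No

Left side:
  Gy = J/kg (absorbed dose = energy per mass),
      = m²·s⁻².
  H = Wb/A (inductance = flux per current),
      = kg·m²·s⁻²·A⁻².
  Combining: Gy·H = (m²·s⁻²) · (kg·m²·s⁻²·A⁻²) = kg·m⁴·s⁻⁴·A⁻².
Right side:
  H = Wb/A (inductance = flux per current),
      = kg·m²·s⁻²·A⁻².
  N = kg·m/s² = kg·m·s⁻² (force = mass × acceleration).
  S = 1/Ω (conductance is reciprocal resistance),
      = kg⁻¹·m⁻²·s³·A².
  So S⁻¹ = kg·m²·s⁻³·A⁻².
  Gy = J/kg (absorbed dose = energy per mass),
      = m²·s⁻².
  Combining: H·N·S⁻¹·kg⁻¹·Gy·m⁻¹·s² = (kg·m²·s⁻²·A⁻²) · (kg·m·s⁻²) · (kg·m²·s⁻³·A⁻²) · kg⁻¹ · (m²·s⁻²) · m⁻¹ · s² = kg²·m⁶·s⁻⁷·A⁻⁴.
Left is kg·m⁴·s⁻⁴·A⁻²; right is kg²·m⁶·s⁻⁷·A⁻⁴ — different.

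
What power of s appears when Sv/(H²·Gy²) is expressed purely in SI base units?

6

H = Wb/A (inductance = flux per current),
    = kg·m²·s⁻²·A⁻².
So H⁻² = kg⁻²·m⁻⁴·s⁴·A⁴.
Sv = J/kg (equivalent dose = energy per mass),
    = m²·s⁻².
Gy = J/kg (absorbed dose = energy per mass),
    = m²·s⁻².
So Gy⁻² = m⁻⁴·s⁴.
Combining: H⁻²·Sv·Gy⁻² = (kg⁻²·m⁻⁴·s⁴·A⁴) · (m²·s⁻²) · (m⁻⁴·s⁴) = kg⁻²·m⁻⁶·s⁶·A⁴.
The exponent of s is 6.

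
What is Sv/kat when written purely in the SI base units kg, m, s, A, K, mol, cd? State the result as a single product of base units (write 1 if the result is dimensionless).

m²·s⁻¹·mol⁻¹

kat = s⁻¹·mol.
So kat⁻¹ = s·mol⁻¹.
Sv = m²·s⁻².
Combining: kat⁻¹·Sv = (s·mol⁻¹) · (m²·s⁻²) = m²·s⁻¹·mol⁻¹.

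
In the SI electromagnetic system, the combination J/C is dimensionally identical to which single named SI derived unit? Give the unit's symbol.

V

J = N·m (work = force × distance),
    = kg·m²·s⁻².
C = A·s = s·A (charge = current × time).
So C⁻¹ = s⁻¹·A⁻¹.
Combining: J·C⁻¹ = (kg·m²·s⁻²) · (s⁻¹·A⁻¹) = kg·m²·s⁻³·A⁻¹.
kg·m²·s⁻³·A⁻¹ is the base-SI form of the volt.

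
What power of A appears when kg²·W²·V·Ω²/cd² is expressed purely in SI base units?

-5

W = J/s (power = energy per time),
    = kg·m²·s⁻³.
So W² = kg²·m⁴·s⁻⁶.
V = W/A (potential = power per current),
    = kg·m²·s⁻³·A⁻¹.
Ω = V/A (resistance = voltage per current),
    = kg·m²·s⁻³·A⁻².
So Ω² = kg²·m⁴·s⁻⁶·A⁻⁴.
Combining: kg²·cd⁻²·W²·V·Ω² = kg² · cd⁻² · (kg²·m⁴·s⁻⁶) · (kg·m²·s⁻³·A⁻¹) · (kg²·m⁴·s⁻⁶·A⁻⁴) = kg⁷·m¹⁰·s⁻¹⁵·A⁻⁵·cd⁻².
The exponent of A is -5.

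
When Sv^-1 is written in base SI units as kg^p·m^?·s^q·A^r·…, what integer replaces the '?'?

Sv = J/kg (equivalent dose = energy per mass),
    = m²·s⁻².
So Sv⁻¹ = m⁻²·s².
The exponent of m is -2.

-2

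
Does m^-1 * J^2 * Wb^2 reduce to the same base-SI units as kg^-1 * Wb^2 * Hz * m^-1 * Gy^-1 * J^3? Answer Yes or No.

No

Left side:
  J = N·m (work = force × distance),
      = kg·m²·s⁻².
  So J² = kg²·m⁴·s⁻⁴.
  Wb = V·s (flux: a volt is a weber per second),
      = kg·m²·s⁻²·A⁻¹.
  So Wb² = kg²·m⁴·s⁻⁴·A⁻².
  Combining: m⁻¹·J²·Wb² = m⁻¹ · (kg²·m⁴·s⁻⁴) · (kg²·m⁴·s⁻⁴·A⁻²) = kg⁴·m⁷·s⁻⁸·A⁻².
Right side:
  Wb = V·s (flux: a volt is a weber per second),
      = kg·m²·s⁻²·A⁻¹.
  So Wb² = kg²·m⁴·s⁻⁴·A⁻².
  Hz = 1/s = s⁻¹ (frequency is cycles per second).
  Gy = J/kg (absorbed dose = energy per mass),
      = m²·s⁻².
  So Gy⁻¹ = m⁻²·s².
  J = N·m (work = force × distance),
      = kg·m²·s⁻².
  So J³ = kg³·m⁶·s⁻⁶.
  Combining: kg⁻¹·Wb²·Hz·m⁻¹·Gy⁻¹·J³ = kg⁻¹ · (kg²·m⁴·s⁻⁴·A⁻²) · s⁻¹ · m⁻¹ · (m⁻²·s²) · (kg³·m⁶·s⁻⁶) = kg⁴·m⁷·s⁻⁹·A⁻².
Left is kg⁴·m⁷·s⁻⁸·A⁻²; right is kg⁴·m⁷·s⁻⁹·A⁻² — different.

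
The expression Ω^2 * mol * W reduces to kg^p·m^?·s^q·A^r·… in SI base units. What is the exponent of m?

Ω = kg·m²·s⁻³·A⁻².
So Ω² = kg²·m⁴·s⁻⁶·A⁻⁴.
W = kg·m²·s⁻³.
Combining: Ω²·mol·W = (kg²·m⁴·s⁻⁶·A⁻⁴) · mol · (kg·m²·s⁻³) = kg³·m⁶·s⁻⁹·A⁻⁴·mol.
The exponent of m is 6.

6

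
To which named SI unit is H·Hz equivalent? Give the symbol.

Ω

H = Wb/A (inductance = flux per current),
    = kg·m²·s⁻²·A⁻².
Hz = 1/s = s⁻¹ (frequency is cycles per second).
Combining: H·Hz = (kg·m²·s⁻²·A⁻²) · s⁻¹ = kg·m²·s⁻³·A⁻².
kg·m²·s⁻³·A⁻² is the base-SI form of the ohm.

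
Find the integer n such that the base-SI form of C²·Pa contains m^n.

C = A·s = s·A (charge = current × time).
So C² = s²·A².
Pa = N/m² (pressure = force per area),
    = kg·m⁻¹·s⁻².
Combining: C²·Pa = (s²·A²) · (kg·m⁻¹·s⁻²) = kg·m⁻¹·A².
The exponent of m is -1.

-1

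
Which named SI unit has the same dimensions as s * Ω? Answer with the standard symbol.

Ω = V/A (resistance = voltage per current),
    = kg·m²·s⁻³·A⁻².
Combining: s·Ω = s · (kg·m²·s⁻³·A⁻²) = kg·m²·s⁻²·A⁻².
kg·m²·s⁻²·A⁻² is the base-SI form of the henry.

H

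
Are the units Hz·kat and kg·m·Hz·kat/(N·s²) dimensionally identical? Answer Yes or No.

Yes

Left side:
  Hz = 1/s = s⁻¹ (frequency is cycles per second).
  kat = mol/s = s⁻¹·mol (catalytic activity).
  Combining: Hz·kat = s⁻¹ · (s⁻¹·mol) = s⁻²·mol.
Right side:
  N = kg·m/s² = kg·m·s⁻² (force = mass × acceleration).
  So N⁻¹ = kg⁻¹·m⁻¹·s².
  Hz = 1/s = s⁻¹ (frequency is cycles per second).
  kat = mol/s = s⁻¹·mol (catalytic activity).
  Combining: kg·m·N⁻¹·s⁻²·Hz·kat = kg · m · (kg⁻¹·m⁻¹·s²) · s⁻² · s⁻¹ · (s⁻¹·mol) = s⁻²·mol.
Both reduce to s⁻²·mol.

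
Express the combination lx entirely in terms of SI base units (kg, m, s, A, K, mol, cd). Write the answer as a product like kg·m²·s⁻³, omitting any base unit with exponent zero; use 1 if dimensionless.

m⁻²·cd

lx = m⁻²·cd.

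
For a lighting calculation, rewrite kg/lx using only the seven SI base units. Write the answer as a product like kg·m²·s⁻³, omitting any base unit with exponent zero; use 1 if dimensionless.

lx = m⁻²·cd.
So lx⁻¹ = m²·cd⁻¹.
Combining: lx⁻¹·kg = (m²·cd⁻¹) · kg = kg·m²·cd⁻¹.

kg·m²·cd⁻¹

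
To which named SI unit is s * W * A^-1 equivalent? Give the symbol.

W = J/s (power = energy per time),
    = kg·m²·s⁻³.
Combining: s·W·A⁻¹ = s · (kg·m²·s⁻³) · A⁻¹ = kg·m²·s⁻²·A⁻¹.
kg·m²·s⁻²·A⁻¹ is the base-SI form of the weber.

Wb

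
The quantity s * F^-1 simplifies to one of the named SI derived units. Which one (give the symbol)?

F = C/V (capacitance = charge per voltage),
    = A·s/(kg·m²·s⁻³·A⁻¹) (substituting C and V),
    = kg⁻¹·m⁻²·s⁴·A².
So F⁻¹ = kg·m²·s⁻⁴·A⁻².
Combining: s·F⁻¹ = s · (kg·m²·s⁻⁴·A⁻²) = kg·m²·s⁻³·A⁻².
kg·m²·s⁻³·A⁻² is the base-SI form of the ohm.

Ω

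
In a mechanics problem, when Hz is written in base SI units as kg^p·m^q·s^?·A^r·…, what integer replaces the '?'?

-1

Hz = s⁻¹.
The exponent of s is -1.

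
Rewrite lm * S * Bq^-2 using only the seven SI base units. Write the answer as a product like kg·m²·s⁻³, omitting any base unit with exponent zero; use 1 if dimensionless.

kg⁻¹·m⁻²·s⁵·A²·cd

lm = cd·sr = cd (luminous flux; sr is dimensionless).
S = 1/Ω (conductance is reciprocal resistance),
    = kg⁻¹·m⁻²·s³·A².
Bq = 1/s = s⁻¹ (activity is decays per second).
So Bq⁻² = s².
Combining: lm·S·Bq⁻² = cd · (kg⁻¹·m⁻²·s³·A²) · s² = kg⁻¹·m⁻²·s⁵·A²·cd.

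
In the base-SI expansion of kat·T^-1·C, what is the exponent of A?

kat = s⁻¹·mol.
T = kg·s⁻²·A⁻¹.
So T⁻¹ = kg⁻¹·s²·A.
C = s·A.
Combining: kat·T⁻¹·C = (s⁻¹·mol) · (kg⁻¹·s²·A) · (s·A) = kg⁻¹·s²·A²·mol.
The exponent of A is 2.

2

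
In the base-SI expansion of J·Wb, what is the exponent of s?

J = kg·m²·s⁻².
Wb = kg·m²·s⁻²·A⁻¹.
Combining: J·Wb = (kg·m²·s⁻²) · (kg·m²·s⁻²·A⁻¹) = kg²·m⁴·s⁻⁴·A⁻¹.
The exponent of s is -4.

-4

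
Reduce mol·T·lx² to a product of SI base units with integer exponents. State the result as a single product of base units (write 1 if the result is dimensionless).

T = Wb/m² (flux density = flux per area),
    = kg·s⁻²·A⁻¹.
lx = lm/m² (illuminance = luminous flux per area),
    = m⁻²·cd.
So lx² = m⁻⁴·cd².
Combining: mol·T·lx² = mol · (kg·s⁻²·A⁻¹) · (m⁻⁴·cd²) = kg·m⁻⁴·s⁻²·A⁻¹·mol·cd².

kg·m⁻⁴·s⁻²·A⁻¹·mol·cd²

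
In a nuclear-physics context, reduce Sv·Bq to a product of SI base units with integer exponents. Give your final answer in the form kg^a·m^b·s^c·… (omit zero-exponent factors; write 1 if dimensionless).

m²·s⁻³

Sv = m²·s⁻².
Bq = s⁻¹.
Combining: Sv·Bq = (m²·s⁻²) · s⁻¹ = m²·s⁻³.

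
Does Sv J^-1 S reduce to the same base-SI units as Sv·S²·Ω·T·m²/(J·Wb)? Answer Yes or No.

Yes

Left side:
  Sv = J/kg (equivalent dose = energy per mass),
      = m²·s⁻².
  J = N·m (work = force × distance),
      = kg·m²·s⁻².
  So J⁻¹ = kg⁻¹·m⁻²·s².
  S = 1/Ω (conductance is reciprocal resistance),
      = kg⁻¹·m⁻²·s³·A².
  Combining: Sv·J⁻¹·S = (m²·s⁻²) · (kg⁻¹·m⁻²·s²) · (kg⁻¹·m⁻²·s³·A²) = kg⁻²·m⁻²·s³·A².
Right side:
  Sv = m²·s⁻².
  S = kg⁻¹·m⁻²·s³·A².
  So S² = kg⁻²·m⁻⁴·s⁶·A⁴.
  Ω = kg·m²·s⁻³·A⁻².
  J = kg·m²·s⁻².
  So J⁻¹ = kg⁻¹·m⁻²·s².
  T = kg·s⁻²·A⁻¹.
  Wb = kg·m²·s⁻²·A⁻¹.
  So Wb⁻¹ = kg⁻¹·m⁻²·s²·A.
  Combining: Sv·S²·Ω·J⁻¹·T·Wb⁻¹·m² = (m²·s⁻²) · (kg⁻²·m⁻⁴·s⁶·A⁴) · (kg·m²·s⁻³·A⁻²) · (kg⁻¹·m⁻²·s²) · (kg·s⁻²·A⁻¹) · (kg⁻¹·m⁻²·s²·A) · m² = kg⁻²·m⁻²·s³·A².
Both reduce to kg⁻²·m⁻²·s³·A².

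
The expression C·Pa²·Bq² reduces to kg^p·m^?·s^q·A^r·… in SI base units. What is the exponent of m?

-2

C = A·s = s·A (charge = current × time).
Pa = N/m² (pressure = force per area),
    = kg·m⁻¹·s⁻².
So Pa² = kg²·m⁻²·s⁻⁴.
Bq = 1/s = s⁻¹ (activity is decays per second).
So Bq² = s⁻².
Combining: C·Pa²·Bq² = (s·A) · (kg²·m⁻²·s⁻⁴) · s⁻² = kg²·m⁻²·s⁻⁵·A.
The exponent of m is -2.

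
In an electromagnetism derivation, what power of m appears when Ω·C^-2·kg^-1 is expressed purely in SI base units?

2

Ω = V/A (resistance = voltage per current),
    = kg·m²·s⁻³·A⁻².
C = A·s = s·A (charge = current × time).
So C⁻² = s⁻²·A⁻².
Combining: Ω·C⁻²·kg⁻¹ = (kg·m²·s⁻³·A⁻²) · (s⁻²·A⁻²) · kg⁻¹ = m²·s⁻⁵·A⁻⁴.
The exponent of m is 2.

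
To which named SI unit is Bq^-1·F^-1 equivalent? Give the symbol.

Bq = 1/s = s⁻¹ (activity is decays per second).
So Bq⁻¹ = s.
F = C/V (capacitance = charge per voltage),
    = A·s/(kg·m²·s⁻³·A⁻¹) (substituting C and V),
    = kg⁻¹·m⁻²·s⁴·A².
So F⁻¹ = kg·m²·s⁻⁴·A⁻².
Combining: Bq⁻¹·F⁻¹ = s · (kg·m²·s⁻⁴·A⁻²) = kg·m²·s⁻³·A⁻².
kg·m²·s⁻³·A⁻² is the base-SI form of the ohm.

Ω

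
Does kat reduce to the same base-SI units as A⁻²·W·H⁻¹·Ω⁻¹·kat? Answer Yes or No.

Left side:
  kat = mol/s = s⁻¹·mol (catalytic activity).
Right side:
  W = kg·m²·s⁻³.
  H = kg·m²·s⁻²·A⁻².
  So H⁻¹ = kg⁻¹·m⁻²·s²·A².
  Ω = kg·m²·s⁻³·A⁻².
  So Ω⁻¹ = kg⁻¹·m⁻²·s³·A².
  kat = s⁻¹·mol.
  Combining: A⁻²·W·H⁻¹·Ω⁻¹·kat = A⁻² · (kg·m²·s⁻³) · (kg⁻¹·m⁻²·s²·A²) · (kg⁻¹·m⁻²·s³·A²) · (s⁻¹·mol) = kg⁻¹·m⁻²·s·A²·mol.
Left is s⁻¹·mol; right is kg⁻¹·m⁻²·s·A²·mol — different.

No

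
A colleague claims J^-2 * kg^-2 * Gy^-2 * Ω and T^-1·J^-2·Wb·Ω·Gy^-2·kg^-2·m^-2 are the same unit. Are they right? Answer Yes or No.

Left side:
  J = kg·m²·s⁻².
  So J⁻² = kg⁻²·m⁻⁴·s⁴.
  Gy = m²·s⁻².
  So Gy⁻² = m⁻⁴·s⁴.
  Ω = kg·m²·s⁻³·A⁻².
  Combining: J⁻²·kg⁻²·Gy⁻²·Ω = (kg⁻²·m⁻⁴·s⁴) · kg⁻² · (m⁻⁴·s⁴) · (kg·m²·s⁻³·A⁻²) = kg⁻³·m⁻⁶·s⁵·A⁻².
Right side:
  T = Wb/m² (flux density = flux per area),
      = kg·s⁻²·A⁻¹.
  So T⁻¹ = kg⁻¹·s²·A.
  J = N·m (work = force × distance),
      = kg·m²·s⁻².
  So J⁻² = kg⁻²·m⁻⁴·s⁴.
  Wb = V·s (flux: a volt is a weber per second),
      = kg·m²·s⁻²·A⁻¹.
  Ω = V/A (resistance = voltage per current),
      = kg·m²·s⁻³·A⁻².
  Gy = J/kg (absorbed dose = energy per mass),
      = m²·s⁻².
  So Gy⁻² = m⁻⁴·s⁴.
  Combining: T⁻¹·J⁻²·Wb·Ω·Gy⁻²·kg⁻²·m⁻² = (kg⁻¹·s²·A) · (kg⁻²·m⁻⁴·s⁴) · (kg·m²·s⁻²·A⁻¹) · (kg·m²·s⁻³·A⁻²) · (m⁻⁴·s⁴) · kg⁻² · m⁻² = kg⁻³·m⁻⁶·s⁵·A⁻².
Both reduce to kg⁻³·m⁻⁶·s⁵·A⁻².

Yes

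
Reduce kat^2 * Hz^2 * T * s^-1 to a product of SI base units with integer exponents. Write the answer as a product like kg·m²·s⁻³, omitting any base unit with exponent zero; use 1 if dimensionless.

kg·s⁻⁷·A⁻¹·mol²

kat = s⁻¹·mol.
So kat² = s⁻²·mol².
Hz = s⁻¹.
So Hz² = s⁻².
T = kg·s⁻²·A⁻¹.
Combining: kat²·Hz²·T·s⁻¹ = (s⁻²·mol²) · s⁻² · (kg·s⁻²·A⁻¹) · s⁻¹ = kg·s⁻⁷·A⁻¹·mol².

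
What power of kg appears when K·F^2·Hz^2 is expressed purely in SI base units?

-2

F = kg⁻¹·m⁻²·s⁴·A².
So F² = kg⁻²·m⁻⁴·s⁸·A⁴.
Hz = s⁻¹.
So Hz² = s⁻².
Combining: K·F²·Hz² = K · (kg⁻²·m⁻⁴·s⁸·A⁴) · s⁻² = kg⁻²·m⁻⁴·s⁶·A⁴·K.
The exponent of kg is -2.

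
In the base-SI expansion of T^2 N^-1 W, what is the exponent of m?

1

T = Wb/m² (flux density = flux per area),
    = kg·s⁻²·A⁻¹.
So T² = kg²·s⁻⁴·A⁻².
N = kg·m/s² = kg·m·s⁻² (force = mass × acceleration).
So N⁻¹ = kg⁻¹·m⁻¹·s².
W = J/s (power = energy per time),
    = kg·m²·s⁻³.
Combining: T²·N⁻¹·W = (kg²·s⁻⁴·A⁻²) · (kg⁻¹·m⁻¹·s²) · (kg·m²·s⁻³) = kg²·m·s⁻⁵·A⁻².
The exponent of m is 1.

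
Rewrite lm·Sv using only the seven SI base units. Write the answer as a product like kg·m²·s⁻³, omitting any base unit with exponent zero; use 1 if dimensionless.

m²·s⁻²·cd

lm = cd.
Sv = m²·s⁻².
Combining: lm·Sv = cd · (m²·s⁻²) = m²·s⁻²·cd.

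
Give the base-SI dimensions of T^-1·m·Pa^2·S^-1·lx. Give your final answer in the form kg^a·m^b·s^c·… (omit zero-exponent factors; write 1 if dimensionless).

T = Wb/m² (flux density = flux per area),
    = kg·s⁻²·A⁻¹.
So T⁻¹ = kg⁻¹·s²·A.
Pa = N/m² (pressure = force per area),
    = kg·m⁻¹·s⁻².
So Pa² = kg²·m⁻²·s⁻⁴.
S = 1/Ω (conductance is reciprocal resistance),
    = kg⁻¹·m⁻²·s³·A².
So S⁻¹ = kg·m²·s⁻³·A⁻².
lx = lm/m² (illuminance = luminous flux per area),
    = m⁻²·cd.
Combining: T⁻¹·m·Pa²·S⁻¹·lx = (kg⁻¹·s²·A) · m · (kg²·m⁻²·s⁻⁴) · (kg·m²·s⁻³·A⁻²) · (m⁻²·cd) = kg²·m⁻¹·s⁻⁵·A⁻¹·cd.

kg²·m⁻¹·s⁻⁵·A⁻¹·cd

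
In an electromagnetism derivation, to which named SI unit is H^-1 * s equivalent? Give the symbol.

S

H = Wb/A (inductance = flux per current),
    = kg·m²·s⁻²·A⁻².
So H⁻¹ = kg⁻¹·m⁻²·s²·A².
Combining: H⁻¹·s = (kg⁻¹·m⁻²·s²·A²) · s = kg⁻¹·m⁻²·s³·A².
kg⁻¹·m⁻²·s³·A² is the base-SI form of the siemens.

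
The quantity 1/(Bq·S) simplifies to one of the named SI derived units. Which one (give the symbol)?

Bq = s⁻¹.
So Bq⁻¹ = s.
S = kg⁻¹·m⁻²·s³·A².
So S⁻¹ = kg·m²·s⁻³·A⁻².
Combining: Bq⁻¹·S⁻¹ = s · (kg·m²·s⁻³·A⁻²) = kg·m²·s⁻²·A⁻².
kg·m²·s⁻²·A⁻² is the base-SI form of the henry.

H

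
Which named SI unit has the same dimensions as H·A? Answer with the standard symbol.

H = Wb/A (inductance = flux per current),
    = kg·m²·s⁻²·A⁻².
Combining: H·A = (kg·m²·s⁻²·A⁻²) · A = kg·m²·s⁻²·A⁻¹.
kg·m²·s⁻²·A⁻¹ is the base-SI form of the weber.

Wb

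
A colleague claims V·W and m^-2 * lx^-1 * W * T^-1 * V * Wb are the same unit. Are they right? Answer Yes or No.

No

Left side:
  V = kg·m²·s⁻³·A⁻¹.
  W = kg·m²·s⁻³.
  Combining: V·W = (kg·m²·s⁻³·A⁻¹) · (kg·m²·s⁻³) = kg²·m⁴·s⁻⁶·A⁻¹.
Right side:
  lx = lm/m² (illuminance = luminous flux per area),
      = m⁻²·cd.
  So lx⁻¹ = m²·cd⁻¹.
  W = J/s (power = energy per time),
      = kg·m²·s⁻³.
  T = Wb/m² (flux density = flux per area),
      = kg·s⁻²·A⁻¹.
  So T⁻¹ = kg⁻¹·s²·A.
  V = W/A (potential = power per current),
      = kg·m²·s⁻³·A⁻¹.
  Wb = V·s (flux: a volt is a weber per second),
      = kg·m²·s⁻²·A⁻¹.
  Combining: m⁻²·lx⁻¹·W·T⁻¹·V·Wb = m⁻² · (m²·cd⁻¹) · (kg·m²·s⁻³) · (kg⁻¹·s²·A) · (kg·m²·s⁻³·A⁻¹) · (kg·m²·s⁻²·A⁻¹) = kg²·m⁶·s⁻⁶·A⁻¹·cd⁻¹.
Left is kg²·m⁴·s⁻⁶·A⁻¹; right is kg²·m⁶·s⁻⁶·A⁻¹·cd⁻¹ — different.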